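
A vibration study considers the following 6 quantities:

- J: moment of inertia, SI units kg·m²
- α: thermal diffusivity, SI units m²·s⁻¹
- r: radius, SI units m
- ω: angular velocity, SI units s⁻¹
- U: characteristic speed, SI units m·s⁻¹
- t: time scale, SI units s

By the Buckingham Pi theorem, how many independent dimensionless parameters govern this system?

There are 6 variables and 3 base dimensions (M, L, T).
The dimension matrix has rank 3.
Independent dimensionless groups: 6 − 3 = 3.

3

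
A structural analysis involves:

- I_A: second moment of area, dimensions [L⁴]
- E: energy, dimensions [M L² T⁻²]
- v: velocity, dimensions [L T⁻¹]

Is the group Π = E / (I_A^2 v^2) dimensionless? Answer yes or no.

Sum the exponent of each base dimension across the product:
  M: −2·[I_A]_M + [E]_M − 2·[v]_M = −2·(0) + (1) − 2·(0) = 1
  L: −2·[I_A]_L + [E]_L − 2·[v]_L = −2·(4) + (2) − 2·(1) = -8
  T: −2·[I_A]_T + [E]_T − 2·[v]_T = −2·(0) + (-2) − 2·(-1) = 0
Net dimensions [M L⁻⁸] ≠ [1] — not dimensionless.

no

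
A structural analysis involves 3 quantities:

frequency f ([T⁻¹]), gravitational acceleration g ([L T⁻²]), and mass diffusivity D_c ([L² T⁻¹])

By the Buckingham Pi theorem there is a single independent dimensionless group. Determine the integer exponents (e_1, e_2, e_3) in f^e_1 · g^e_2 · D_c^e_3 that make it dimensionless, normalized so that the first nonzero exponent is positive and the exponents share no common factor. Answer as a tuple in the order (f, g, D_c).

(3, -2, 1)

L: e_1·(0) + e_2·(1) + e_3·(2) = 0
T: e_1·(-1) + e_2·(-2) + e_3·(-1) = 0
Solving this homogeneous linear system for the smallest-integer solution (first nonzero entry positive) gives (3, -2, 1).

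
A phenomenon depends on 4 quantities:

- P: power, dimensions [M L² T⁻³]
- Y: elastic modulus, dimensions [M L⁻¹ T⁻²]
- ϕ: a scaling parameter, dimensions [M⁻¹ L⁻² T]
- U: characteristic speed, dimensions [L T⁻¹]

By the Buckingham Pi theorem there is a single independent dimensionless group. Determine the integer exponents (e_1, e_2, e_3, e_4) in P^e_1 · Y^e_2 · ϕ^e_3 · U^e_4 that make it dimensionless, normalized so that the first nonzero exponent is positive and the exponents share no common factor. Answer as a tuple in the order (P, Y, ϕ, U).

M: e_1·(1) + e_2·(1) + e_3·(-1) + e_4·(0) = 0
L: e_1·(2) + e_2·(-1) + e_3·(-2) + e_4·(1) = 0
T: e_1·(-3) + e_2·(-2) + e_3·(1) + e_4·(-1) = 0
Solving this homogeneous linear system for the smallest-integer solution (first nonzero entry positive) gives (2, -1, 1, -3).

(2, -1, 1, -3)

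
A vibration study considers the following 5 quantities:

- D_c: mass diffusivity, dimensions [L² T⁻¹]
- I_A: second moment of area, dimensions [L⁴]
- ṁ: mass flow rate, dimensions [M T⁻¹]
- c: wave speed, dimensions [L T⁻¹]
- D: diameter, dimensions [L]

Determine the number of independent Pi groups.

There are 5 variables and 3 base dimensions (M, L, T).
The dimension matrix has rank 3.
Independent dimensionless groups: 5 − 3 = 2.

2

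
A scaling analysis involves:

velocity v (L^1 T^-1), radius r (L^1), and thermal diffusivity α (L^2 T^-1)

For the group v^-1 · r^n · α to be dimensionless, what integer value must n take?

Balance the L exponent: (1)·n from r, plus −(1) + (2) = 1 from the rest, must sum to zero.
n + 1 = 0, so n = -1.

-1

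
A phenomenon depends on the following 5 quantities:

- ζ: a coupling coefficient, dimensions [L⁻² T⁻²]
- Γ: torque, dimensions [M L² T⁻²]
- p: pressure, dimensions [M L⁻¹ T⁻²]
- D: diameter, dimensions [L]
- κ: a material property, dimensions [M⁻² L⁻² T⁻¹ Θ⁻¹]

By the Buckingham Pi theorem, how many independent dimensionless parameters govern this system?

There are 5 variables and 4 base dimensions (M, L, T, Θ).
The dimension matrix has rank 4.
Independent dimensionless groups: 5 − 4 = 1.

1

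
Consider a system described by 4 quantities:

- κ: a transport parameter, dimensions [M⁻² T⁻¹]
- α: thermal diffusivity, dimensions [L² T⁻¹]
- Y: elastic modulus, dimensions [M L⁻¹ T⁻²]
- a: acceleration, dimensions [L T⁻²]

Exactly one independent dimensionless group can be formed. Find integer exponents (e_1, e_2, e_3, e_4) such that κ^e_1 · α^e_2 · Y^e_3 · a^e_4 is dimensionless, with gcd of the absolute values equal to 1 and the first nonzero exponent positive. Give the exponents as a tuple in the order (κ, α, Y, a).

(1, 3, 2, -4)

M: e_1·(-2) + e_2·(0) + e_3·(1) + e_4·(0) = 0
L: e_1·(0) + e_2·(2) + e_3·(-1) + e_4·(1) = 0
T: e_1·(-1) + e_2·(-1) + e_3·(-2) + e_4·(-2) = 0
Solving this homogeneous linear system for the smallest-integer solution (first nonzero entry positive) gives (1, 3, 2, -4).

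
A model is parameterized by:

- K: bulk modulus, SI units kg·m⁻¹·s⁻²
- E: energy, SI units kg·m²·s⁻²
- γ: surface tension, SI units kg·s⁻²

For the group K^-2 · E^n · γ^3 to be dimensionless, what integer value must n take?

-1

Balance the M exponent: (1)·n from E, plus −2·(1) + 3·(1) = 1 from the rest, must sum to zero.
n + 1 = 0, so n = -1.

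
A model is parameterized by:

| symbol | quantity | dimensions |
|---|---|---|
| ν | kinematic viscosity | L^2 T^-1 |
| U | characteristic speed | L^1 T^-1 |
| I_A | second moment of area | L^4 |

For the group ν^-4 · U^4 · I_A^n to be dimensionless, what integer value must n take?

1

Balance the L exponent: (4)·n from I_A, plus −4·(2) + 4·(1) = -4 from the rest, must sum to zero.
4n − 4 = 0, so n = 1.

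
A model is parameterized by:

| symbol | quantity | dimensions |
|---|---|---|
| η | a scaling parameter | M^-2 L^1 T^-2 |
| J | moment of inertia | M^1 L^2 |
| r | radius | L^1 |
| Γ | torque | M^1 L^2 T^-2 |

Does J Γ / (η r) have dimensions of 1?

no

Sum the exponent of each base dimension across the product:
  M: −[η]_M + [J]_M − [r]_M + [Γ]_M = −(-2) + (1) − (0) + (1) = 4
  L: −[η]_L + [J]_L − [r]_L + [Γ]_L = −(1) + (2) − (1) + (2) = 2
  T: −[η]_T + [J]_T − [r]_T + [Γ]_T = −(-2) + (0) − (0) + (-2) = 0
Net dimensions [M⁴ L²] ≠ [1] — not dimensionless.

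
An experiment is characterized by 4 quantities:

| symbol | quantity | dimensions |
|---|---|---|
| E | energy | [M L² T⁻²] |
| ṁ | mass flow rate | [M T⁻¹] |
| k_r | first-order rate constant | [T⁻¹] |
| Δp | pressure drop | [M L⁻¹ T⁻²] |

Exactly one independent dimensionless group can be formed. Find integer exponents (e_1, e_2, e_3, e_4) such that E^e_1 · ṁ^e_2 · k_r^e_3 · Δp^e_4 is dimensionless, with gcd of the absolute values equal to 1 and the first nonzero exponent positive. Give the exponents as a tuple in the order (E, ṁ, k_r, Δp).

(1, -3, -3, 2)

M: e_1·(1) + e_2·(1) + e_3·(0) + e_4·(1) = 0
L: e_1·(2) + e_2·(0) + e_3·(0) + e_4·(-1) = 0
T: e_1·(-2) + e_2·(-1) + e_3·(-1) + e_4·(-2) = 0
Solving this homogeneous linear system for the smallest-integer solution (first nonzero entry positive) gives (1, -3, -3, 2).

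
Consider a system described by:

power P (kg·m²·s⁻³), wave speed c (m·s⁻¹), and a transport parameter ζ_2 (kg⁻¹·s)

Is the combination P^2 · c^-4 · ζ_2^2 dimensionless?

yes

Sum the exponent of each base dimension across the product:
  M: 2·[P]_M − 4·[c]_M + 2·[ζ_2]_M = 2·(1) − 4·(0) + 2·(-1) = 0
  L: 2·[P]_L − 4·[c]_L + 2·[ζ_2]_L = 2·(2) − 4·(1) + 2·(0) = 0
  T: 2·[P]_T − 4·[c]_T + 2·[ζ_2]_T = 2·(-3) − 4·(-1) + 2·(1) = 0
  I: 2·[P]_I − 4·[c]_I + 2·[ζ_2]_I = 2·(0) − 4·(0) + 2·(0) = 0
All base exponents vanish — dimensionless.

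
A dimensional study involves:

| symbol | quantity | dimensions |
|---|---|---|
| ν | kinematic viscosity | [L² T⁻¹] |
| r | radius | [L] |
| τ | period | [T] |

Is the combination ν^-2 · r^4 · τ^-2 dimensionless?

yes

Sum the exponent of each base dimension across the product:
  M: −2·[ν]_M + 4·[r]_M − 2·[τ]_M = −2·(0) + 4·(0) − 2·(0) = 0
  L: −2·[ν]_L + 4·[r]_L − 2·[τ]_L = −2·(2) + 4·(1) − 2·(0) = 0
  T: −2·[ν]_T + 4·[r]_T − 2·[τ]_T = −2·(-1) + 4·(0) − 2·(1) = 0
  I: −2·[ν]_I + 4·[r]_I − 2·[τ]_I = −2·(0) + 4·(0) − 2·(0) = 0
All base exponents vanish — dimensionless.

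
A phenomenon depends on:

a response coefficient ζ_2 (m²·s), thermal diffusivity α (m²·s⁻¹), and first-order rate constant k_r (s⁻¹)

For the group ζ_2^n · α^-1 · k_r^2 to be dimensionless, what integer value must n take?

1

Balance the L exponent: (2)·n from ζ_2, plus −(2) + 2·(0) = -2 from the rest, must sum to zero.
2n − 2 = 0, so n = 1.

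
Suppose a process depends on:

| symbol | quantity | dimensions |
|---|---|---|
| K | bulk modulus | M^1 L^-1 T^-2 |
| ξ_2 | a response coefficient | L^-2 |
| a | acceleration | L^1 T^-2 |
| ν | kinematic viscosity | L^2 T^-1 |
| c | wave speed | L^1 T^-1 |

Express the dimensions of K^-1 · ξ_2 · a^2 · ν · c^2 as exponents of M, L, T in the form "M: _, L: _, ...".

M: -1, L: 5, T: -5

Collect each base-dimension exponent across the product:
  M: −(1) + (0) + 2·(0) + (0) + 2·(0) = -1
  L: −(-1) + (-2) + 2·(1) + (2) + 2·(1) = 5
  T: −(-2) + (0) + 2·(-2) + (-1) + 2·(-1) = -5
So the dimensions are [M⁻¹ L⁵ T⁻⁵].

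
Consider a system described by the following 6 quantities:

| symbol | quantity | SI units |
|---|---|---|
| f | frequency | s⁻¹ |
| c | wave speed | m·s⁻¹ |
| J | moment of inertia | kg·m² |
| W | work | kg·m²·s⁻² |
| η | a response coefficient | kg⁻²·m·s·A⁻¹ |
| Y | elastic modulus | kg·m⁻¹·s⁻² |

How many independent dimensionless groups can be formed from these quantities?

2

There are 6 variables and 4 base dimensions (M, L, T, I).
The dimension matrix has rank 4.
Independent dimensionless groups: 6 − 4 = 2.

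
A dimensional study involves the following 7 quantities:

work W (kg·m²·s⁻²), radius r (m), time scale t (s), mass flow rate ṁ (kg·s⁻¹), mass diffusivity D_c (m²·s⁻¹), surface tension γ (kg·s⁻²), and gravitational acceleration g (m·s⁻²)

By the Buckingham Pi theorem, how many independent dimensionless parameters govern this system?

4

There are 7 variables and 3 base dimensions (M, L, T).
The dimension matrix has rank 3.
Independent dimensionless groups: 7 − 3 = 4.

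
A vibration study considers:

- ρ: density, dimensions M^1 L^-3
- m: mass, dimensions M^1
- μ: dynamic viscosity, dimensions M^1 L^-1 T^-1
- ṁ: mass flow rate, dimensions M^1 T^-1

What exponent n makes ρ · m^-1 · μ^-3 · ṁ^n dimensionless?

Balance the M exponent: (1)·n from ṁ, plus (1) − (1) − 3·(1) = -3 from the rest, must sum to zero.
n − 3 = 0, so n = 3.

3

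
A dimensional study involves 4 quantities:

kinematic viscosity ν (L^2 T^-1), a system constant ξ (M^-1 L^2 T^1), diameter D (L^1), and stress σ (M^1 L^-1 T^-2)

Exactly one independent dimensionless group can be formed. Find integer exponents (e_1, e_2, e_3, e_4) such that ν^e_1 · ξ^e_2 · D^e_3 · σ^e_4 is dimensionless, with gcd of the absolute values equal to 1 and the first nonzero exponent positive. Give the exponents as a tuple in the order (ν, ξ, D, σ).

M: e_1·(0) + e_2·(-1) + e_3·(0) + e_4·(1) = 0
L: e_1·(2) + e_2·(2) + e_3·(1) + e_4·(-1) = 0
T: e_1·(-1) + e_2·(1) + e_3·(0) + e_4·(-2) = 0
Solving this homogeneous linear system for the smallest-integer solution (first nonzero entry positive) gives (1, -1, -1, -1).

(1, -1, -1, -1)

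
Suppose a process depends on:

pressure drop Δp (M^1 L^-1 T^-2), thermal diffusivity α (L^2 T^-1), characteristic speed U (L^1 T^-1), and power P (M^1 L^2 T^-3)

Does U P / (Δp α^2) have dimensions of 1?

yes

Sum the exponent of each base dimension across the product:
  M: −[Δp]_M − 2·[α]_M + [U]_M + [P]_M = −(1) − 2·(0) + (0) + (1) = 0
  L: −[Δp]_L − 2·[α]_L + [U]_L + [P]_L = −(-1) − 2·(2) + (1) + (2) = 0
  T: −[Δp]_T − 2·[α]_T + [U]_T + [P]_T = −(-2) − 2·(-1) + (-1) + (-3) = 0
  Θ: −[Δp]_Θ − 2·[α]_Θ + [U]_Θ + [P]_Θ = −(0) − 2·(0) + (0) + (0) = 0
All base exponents vanish — dimensionless.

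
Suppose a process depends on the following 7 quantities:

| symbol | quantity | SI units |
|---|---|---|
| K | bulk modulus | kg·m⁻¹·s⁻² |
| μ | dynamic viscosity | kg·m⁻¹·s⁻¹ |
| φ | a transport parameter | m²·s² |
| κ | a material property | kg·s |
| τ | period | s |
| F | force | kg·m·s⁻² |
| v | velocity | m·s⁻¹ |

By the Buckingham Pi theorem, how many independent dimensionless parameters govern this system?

There are 7 variables and 3 base dimensions (M, L, T).
The dimension matrix has rank 3.
Independent dimensionless groups: 7 − 3 = 4.

4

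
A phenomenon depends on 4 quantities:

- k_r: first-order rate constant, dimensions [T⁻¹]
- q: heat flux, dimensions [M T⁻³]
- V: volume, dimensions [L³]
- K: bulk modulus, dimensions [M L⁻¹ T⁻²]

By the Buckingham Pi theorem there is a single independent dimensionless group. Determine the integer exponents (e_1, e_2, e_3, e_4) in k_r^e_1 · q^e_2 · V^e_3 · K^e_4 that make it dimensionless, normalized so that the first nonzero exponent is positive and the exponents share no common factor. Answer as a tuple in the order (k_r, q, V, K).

(3, -3, 1, 3)

M: e_1·(0) + e_2·(1) + e_3·(0) + e_4·(1) = 0
L: e_1·(0) + e_2·(0) + e_3·(3) + e_4·(-1) = 0
T: e_1·(-1) + e_2·(-3) + e_3·(0) + e_4·(-2) = 0
Solving this homogeneous linear system for the smallest-integer solution (first nonzero entry positive) gives (3, -3, 1, 3).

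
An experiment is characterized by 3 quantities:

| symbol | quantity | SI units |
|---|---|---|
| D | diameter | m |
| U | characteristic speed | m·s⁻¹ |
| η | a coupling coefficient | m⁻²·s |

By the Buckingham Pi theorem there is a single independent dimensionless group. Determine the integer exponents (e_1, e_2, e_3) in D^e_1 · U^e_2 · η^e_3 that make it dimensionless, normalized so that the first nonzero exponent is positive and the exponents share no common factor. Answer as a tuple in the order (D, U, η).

(1, 1, 1)

L: e_1·(1) + e_2·(1) + e_3·(-2) = 0
T: e_1·(0) + e_2·(-1) + e_3·(1) = 0
Solving this homogeneous linear system for the smallest-integer solution (first nonzero entry positive) gives (1, 1, 1).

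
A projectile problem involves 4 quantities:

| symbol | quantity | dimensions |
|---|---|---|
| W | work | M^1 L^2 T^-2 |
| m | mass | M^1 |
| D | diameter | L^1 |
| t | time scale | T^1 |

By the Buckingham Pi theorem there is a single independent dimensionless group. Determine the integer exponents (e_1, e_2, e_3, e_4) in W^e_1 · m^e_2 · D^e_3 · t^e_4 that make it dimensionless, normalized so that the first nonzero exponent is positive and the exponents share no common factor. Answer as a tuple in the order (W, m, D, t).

M: e_1·(1) + e_2·(1) + e_3·(0) + e_4·(0) = 0
L: e_1·(2) + e_2·(0) + e_3·(1) + e_4·(0) = 0
T: e_1·(-2) + e_2·(0) + e_3·(0) + e_4·(1) = 0
Solving this homogeneous linear system for the smallest-integer solution (first nonzero entry positive) gives (1, -1, -2, 2).

(1, -1, -2, 2)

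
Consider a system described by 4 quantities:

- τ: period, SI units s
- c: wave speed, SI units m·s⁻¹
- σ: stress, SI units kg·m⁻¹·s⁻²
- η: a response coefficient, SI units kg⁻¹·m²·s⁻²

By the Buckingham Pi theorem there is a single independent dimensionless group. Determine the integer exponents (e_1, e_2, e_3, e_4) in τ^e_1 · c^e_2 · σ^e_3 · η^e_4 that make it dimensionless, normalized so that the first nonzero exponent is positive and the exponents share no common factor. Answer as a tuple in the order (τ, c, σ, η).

M: e_1·(0) + e_2·(0) + e_3·(1) + e_4·(-1) = 0
L: e_1·(0) + e_2·(1) + e_3·(-1) + e_4·(2) = 0
T: e_1·(1) + e_2·(-1) + e_3·(-2) + e_4·(-2) = 0
Solving this homogeneous linear system for the smallest-integer solution (first nonzero entry positive) gives (3, -1, 1, 1).

(3, -1, 1, 1)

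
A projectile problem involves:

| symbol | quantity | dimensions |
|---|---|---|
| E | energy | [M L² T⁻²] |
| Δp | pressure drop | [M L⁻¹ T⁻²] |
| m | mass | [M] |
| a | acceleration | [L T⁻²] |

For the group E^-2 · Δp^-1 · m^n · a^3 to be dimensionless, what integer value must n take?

3

Balance the M exponent: (1)·n from m, plus −2·(1) − (1) + 3·(0) = -3 from the rest, must sum to zero.
n − 3 = 0, so n = 3.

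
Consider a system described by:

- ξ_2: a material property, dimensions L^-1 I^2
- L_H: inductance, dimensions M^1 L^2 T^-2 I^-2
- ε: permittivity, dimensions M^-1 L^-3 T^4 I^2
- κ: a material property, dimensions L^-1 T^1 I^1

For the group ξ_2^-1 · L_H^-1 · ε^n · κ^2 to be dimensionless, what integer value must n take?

Balance the M exponent: (-1)·n from ε, plus −(0) − (1) + 2·(0) = -1 from the rest, must sum to zero.
−n − 1 = 0, so n = -1.

-1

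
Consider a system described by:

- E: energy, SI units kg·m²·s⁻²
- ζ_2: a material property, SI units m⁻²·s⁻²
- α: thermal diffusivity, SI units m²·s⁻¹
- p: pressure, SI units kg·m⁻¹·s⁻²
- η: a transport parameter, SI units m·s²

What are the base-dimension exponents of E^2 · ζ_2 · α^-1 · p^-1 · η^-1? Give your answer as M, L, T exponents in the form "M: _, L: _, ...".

Collect each base-dimension exponent across the product:
  M: 2·(1) + (0) − (0) − (1) − (0) = 1
  L: 2·(2) + (-2) − (2) − (-1) − (1) = 0
  T: 2·(-2) + (-2) − (-1) − (-2) − (2) = -5
So the dimensions are [M T⁻⁵].

M: 1, L: 0, T: -5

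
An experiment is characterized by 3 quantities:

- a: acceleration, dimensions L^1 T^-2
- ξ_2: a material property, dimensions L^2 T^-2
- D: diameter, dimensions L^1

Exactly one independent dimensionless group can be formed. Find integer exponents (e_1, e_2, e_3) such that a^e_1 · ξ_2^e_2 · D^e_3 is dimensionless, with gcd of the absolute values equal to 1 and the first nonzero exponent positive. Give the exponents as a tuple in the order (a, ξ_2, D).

(1, -1, 1)

L: e_1·(1) + e_2·(2) + e_3·(1) = 0
T: e_1·(-2) + e_2·(-2) + e_3·(0) = 0
Solving this homogeneous linear system for the smallest-integer solution (first nonzero entry positive) gives (1, -1, 1).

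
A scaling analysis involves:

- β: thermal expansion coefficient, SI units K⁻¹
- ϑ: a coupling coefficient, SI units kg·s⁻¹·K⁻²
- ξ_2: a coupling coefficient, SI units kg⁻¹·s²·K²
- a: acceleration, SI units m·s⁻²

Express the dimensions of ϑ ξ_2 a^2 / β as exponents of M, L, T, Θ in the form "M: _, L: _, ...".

M: 0, L: 2, T: -3, Θ: 1

Collect each base-dimension exponent across the product:
  M: −(0) + (1) + (-1) + 2·(0) = 0
  L: −(0) + (0) + (0) + 2·(1) = 2
  T: −(0) + (-1) + (2) + 2·(-2) = -3
  Θ: −(-1) + (-2) + (2) + 2·(0) = 1
So the dimensions are [L² T⁻³ Θ].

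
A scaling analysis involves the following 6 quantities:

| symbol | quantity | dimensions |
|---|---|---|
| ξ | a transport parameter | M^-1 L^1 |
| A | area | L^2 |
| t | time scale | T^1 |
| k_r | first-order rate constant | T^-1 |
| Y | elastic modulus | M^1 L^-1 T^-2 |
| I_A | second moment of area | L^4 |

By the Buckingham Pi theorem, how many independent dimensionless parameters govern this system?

3

There are 6 variables and 3 base dimensions (M, L, T).
The dimension matrix has rank 3.
Independent dimensionless groups: 6 − 3 = 3.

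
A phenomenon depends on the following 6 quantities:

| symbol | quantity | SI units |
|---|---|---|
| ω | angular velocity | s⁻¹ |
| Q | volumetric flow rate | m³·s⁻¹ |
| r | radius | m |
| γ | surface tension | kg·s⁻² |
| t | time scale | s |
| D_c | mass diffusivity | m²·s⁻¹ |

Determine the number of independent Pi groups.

3

There are 6 variables and 3 base dimensions (M, L, T).
The dimension matrix has rank 3.
Independent dimensionless groups: 6 − 3 = 3.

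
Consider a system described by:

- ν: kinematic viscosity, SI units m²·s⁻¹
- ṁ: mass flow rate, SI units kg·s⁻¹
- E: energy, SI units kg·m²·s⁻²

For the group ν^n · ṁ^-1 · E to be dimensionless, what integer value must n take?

Balance the L exponent: (2)·n from ν, plus −(0) + (2) = 2 from the rest, must sum to zero.
2n + 2 = 0, so n = -1.

-1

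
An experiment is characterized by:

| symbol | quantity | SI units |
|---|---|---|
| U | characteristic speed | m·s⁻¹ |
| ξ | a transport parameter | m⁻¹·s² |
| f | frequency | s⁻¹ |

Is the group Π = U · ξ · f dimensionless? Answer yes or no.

yes

Sum the exponent of each base dimension across the product:
  L: [U]_L + [ξ]_L + [f]_L = (1) + (-1) + (0) = 0
  T: [U]_T + [ξ]_T + [f]_T = (-1) + (2) + (-1) = 0
All base exponents vanish — dimensionless.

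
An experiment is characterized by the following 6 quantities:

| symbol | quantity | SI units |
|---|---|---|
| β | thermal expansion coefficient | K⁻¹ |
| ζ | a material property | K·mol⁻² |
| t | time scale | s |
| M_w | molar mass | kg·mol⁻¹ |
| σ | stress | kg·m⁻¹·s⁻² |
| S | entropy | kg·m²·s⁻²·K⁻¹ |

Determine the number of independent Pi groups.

1

There are 6 variables and 5 base dimensions (M, L, T, Θ, N).
The dimension matrix has rank 5.
Independent dimensionless groups: 6 − 5 = 1.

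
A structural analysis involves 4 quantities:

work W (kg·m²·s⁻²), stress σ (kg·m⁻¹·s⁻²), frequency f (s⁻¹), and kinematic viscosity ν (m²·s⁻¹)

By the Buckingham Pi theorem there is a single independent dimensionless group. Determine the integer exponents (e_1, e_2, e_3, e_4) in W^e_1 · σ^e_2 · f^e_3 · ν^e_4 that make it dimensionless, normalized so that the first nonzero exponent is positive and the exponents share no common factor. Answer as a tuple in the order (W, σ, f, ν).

(2, -2, 3, -3)

M: e_1·(1) + e_2·(1) + e_3·(0) + e_4·(0) = 0
L: e_1·(2) + e_2·(-1) + e_3·(0) + e_4·(2) = 0
T: e_1·(-2) + e_2·(-2) + e_3·(-1) + e_4·(-1) = 0
Solving this homogeneous linear system for the smallest-integer solution (first nonzero entry positive) gives (2, -2, 3, -3).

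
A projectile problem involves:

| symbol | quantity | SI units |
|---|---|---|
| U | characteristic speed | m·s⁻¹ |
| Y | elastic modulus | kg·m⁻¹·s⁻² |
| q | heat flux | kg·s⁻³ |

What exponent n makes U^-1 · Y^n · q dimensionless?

-1

Balance the M exponent: (1)·n from Y, plus −(0) + (1) = 1 from the rest, must sum to zero.
n + 1 = 0, so n = -1.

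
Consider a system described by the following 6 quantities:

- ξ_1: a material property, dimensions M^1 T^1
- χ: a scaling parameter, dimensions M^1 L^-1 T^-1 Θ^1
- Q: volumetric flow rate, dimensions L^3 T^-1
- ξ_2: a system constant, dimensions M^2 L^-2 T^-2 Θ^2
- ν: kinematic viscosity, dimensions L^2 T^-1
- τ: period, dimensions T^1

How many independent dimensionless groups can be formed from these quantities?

2

There are 6 variables and 4 base dimensions (M, L, T, Θ).
The dimension matrix has rank 4.
Independent dimensionless groups: 6 − 4 = 2.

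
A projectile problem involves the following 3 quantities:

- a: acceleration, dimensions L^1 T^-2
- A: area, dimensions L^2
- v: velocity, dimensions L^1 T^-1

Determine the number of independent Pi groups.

There are 3 variables and 2 base dimensions (L, T).
The dimension matrix has rank 2.
Independent dimensionless groups: 3 − 2 = 1.

1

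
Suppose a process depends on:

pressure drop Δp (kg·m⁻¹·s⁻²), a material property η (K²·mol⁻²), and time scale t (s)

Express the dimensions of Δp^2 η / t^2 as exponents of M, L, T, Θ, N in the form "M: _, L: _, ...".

M: 2, L: -2, T: -6, Θ: 2, N: -2

Collect each base-dimension exponent across the product:
  M: 2·(1) + (0) − 2·(0) = 2
  L: 2·(-1) + (0) − 2·(0) = -2
  T: 2·(-2) + (0) − 2·(1) = -6
  Θ: 2·(0) + (2) − 2·(0) = 2
  N: 2·(0) + (-2) − 2·(0) = -2
So the dimensions are [M² L⁻² T⁻⁶ Θ² N⁻²].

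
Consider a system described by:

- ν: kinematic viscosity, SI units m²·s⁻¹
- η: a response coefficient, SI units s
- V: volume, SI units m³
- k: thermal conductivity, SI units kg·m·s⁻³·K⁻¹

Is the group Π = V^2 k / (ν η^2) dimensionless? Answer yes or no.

no

Sum the exponent of each base dimension across the product:
  M: −[ν]_M − 2·[η]_M + 2·[V]_M + [k]_M = −(0) − 2·(0) + 2·(0) + (1) = 1
  L: −[ν]_L − 2·[η]_L + 2·[V]_L + [k]_L = −(2) − 2·(0) + 2·(3) + (1) = 5
  T: −[ν]_T − 2·[η]_T + 2·[V]_T + [k]_T = −(-1) − 2·(1) + 2·(0) + (-3) = -4
  Θ: −[ν]_Θ − 2·[η]_Θ + 2·[V]_Θ + [k]_Θ = −(0) − 2·(0) + 2·(0) + (-1) = -1
Net dimensions [M L⁵ T⁻⁴ Θ⁻¹] ≠ [1] — not dimensionless.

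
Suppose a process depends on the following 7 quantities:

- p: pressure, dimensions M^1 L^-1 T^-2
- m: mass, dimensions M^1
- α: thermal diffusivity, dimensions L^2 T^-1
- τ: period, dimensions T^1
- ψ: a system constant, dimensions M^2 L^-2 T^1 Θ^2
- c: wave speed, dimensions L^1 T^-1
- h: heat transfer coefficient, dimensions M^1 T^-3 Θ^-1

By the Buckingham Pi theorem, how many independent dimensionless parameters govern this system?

There are 7 variables and 4 base dimensions (M, L, T, Θ).
The dimension matrix has rank 4.
Independent dimensionless groups: 7 − 4 = 3.

3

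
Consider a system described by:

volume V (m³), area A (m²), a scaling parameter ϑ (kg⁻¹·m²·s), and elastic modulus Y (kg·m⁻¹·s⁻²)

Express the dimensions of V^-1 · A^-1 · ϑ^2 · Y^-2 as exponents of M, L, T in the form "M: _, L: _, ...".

Collect each base-dimension exponent across the product:
  M: −(0) − (0) + 2·(-1) − 2·(1) = -4
  L: −(3) − (2) + 2·(2) − 2·(-1) = 1
  T: −(0) − (0) + 2·(1) − 2·(-2) = 6
So the dimensions are [M⁻⁴ L T⁶].

M: -4, L: 1, T: 6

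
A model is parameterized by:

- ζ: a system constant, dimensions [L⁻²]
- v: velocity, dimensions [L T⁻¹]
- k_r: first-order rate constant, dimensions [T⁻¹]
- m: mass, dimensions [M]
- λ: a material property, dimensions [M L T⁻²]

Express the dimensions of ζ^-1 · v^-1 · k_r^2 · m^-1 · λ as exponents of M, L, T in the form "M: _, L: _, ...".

Collect each base-dimension exponent across the product:
  M: −(0) − (0) + 2·(0) − (1) + (1) = 0
  L: −(-2) − (1) + 2·(0) − (0) + (1) = 2
  T: −(0) − (-1) + 2·(-1) − (0) + (-2) = -3
So the dimensions are [L² T⁻³].

M: 0, L: 2, T: -3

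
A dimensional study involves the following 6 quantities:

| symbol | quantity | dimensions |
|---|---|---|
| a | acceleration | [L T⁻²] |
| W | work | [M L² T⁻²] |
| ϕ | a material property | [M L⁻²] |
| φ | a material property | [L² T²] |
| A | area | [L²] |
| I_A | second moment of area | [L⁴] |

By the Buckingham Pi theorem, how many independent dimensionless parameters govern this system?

3

There are 6 variables and 3 base dimensions (M, L, T).
The dimension matrix has rank 3.
Independent dimensionless groups: 6 − 3 = 3.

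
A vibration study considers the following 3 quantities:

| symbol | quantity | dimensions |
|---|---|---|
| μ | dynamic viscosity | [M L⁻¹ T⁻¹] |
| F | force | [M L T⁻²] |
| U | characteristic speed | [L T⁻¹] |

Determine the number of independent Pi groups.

There are 3 variables and 3 base dimensions (M, L, T).
The dimension matrix has rank 3.
Independent dimensionless groups: 3 − 3 = 0.

0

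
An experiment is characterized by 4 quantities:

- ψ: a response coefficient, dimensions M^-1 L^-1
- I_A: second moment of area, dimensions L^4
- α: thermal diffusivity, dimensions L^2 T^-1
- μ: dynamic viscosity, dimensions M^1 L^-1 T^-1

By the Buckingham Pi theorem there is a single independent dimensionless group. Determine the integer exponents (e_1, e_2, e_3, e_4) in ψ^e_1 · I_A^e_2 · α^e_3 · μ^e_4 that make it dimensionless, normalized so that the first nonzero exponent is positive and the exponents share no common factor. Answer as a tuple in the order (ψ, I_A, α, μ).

(1, 1, -1, 1)

M: e_1·(-1) + e_2·(0) + e_3·(0) + e_4·(1) = 0
L: e_1·(-1) + e_2·(4) + e_3·(2) + e_4·(-1) = 0
T: e_1·(0) + e_2·(0) + e_3·(-1) + e_4·(-1) = 0
Solving this homogeneous linear system for the smallest-integer solution (first nonzero entry positive) gives (1, 1, -1, 1).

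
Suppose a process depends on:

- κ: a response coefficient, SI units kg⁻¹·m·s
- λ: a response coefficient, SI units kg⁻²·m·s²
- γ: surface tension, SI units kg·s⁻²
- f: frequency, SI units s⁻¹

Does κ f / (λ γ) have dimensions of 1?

Sum the exponent of each base dimension across the product:
  M: [κ]_M − [λ]_M − [γ]_M + [f]_M = (-1) − (-2) − (1) + (0) = 0
  L: [κ]_L − [λ]_L − [γ]_L + [f]_L = (1) − (1) − (0) + (0) = 0
  T: [κ]_T − [λ]_T − [γ]_T + [f]_T = (1) − (2) − (-2) + (-1) = 0
All base exponents vanish — dimensionless.

yes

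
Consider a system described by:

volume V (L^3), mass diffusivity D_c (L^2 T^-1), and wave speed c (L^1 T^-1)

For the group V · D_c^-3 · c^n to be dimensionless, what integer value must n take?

3

Balance the L exponent: (1)·n from c, plus (3) − 3·(2) = -3 from the rest, must sum to zero.
n − 3 = 0, so n = 3.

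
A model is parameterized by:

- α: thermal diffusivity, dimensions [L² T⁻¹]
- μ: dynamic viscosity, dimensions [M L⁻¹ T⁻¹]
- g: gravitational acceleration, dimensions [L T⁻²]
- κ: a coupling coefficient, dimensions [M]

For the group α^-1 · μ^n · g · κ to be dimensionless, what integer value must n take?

Balance the M exponent: (1)·n from μ, plus −(0) + (0) + (1) = 1 from the rest, must sum to zero.
n + 1 = 0, so n = -1.

-1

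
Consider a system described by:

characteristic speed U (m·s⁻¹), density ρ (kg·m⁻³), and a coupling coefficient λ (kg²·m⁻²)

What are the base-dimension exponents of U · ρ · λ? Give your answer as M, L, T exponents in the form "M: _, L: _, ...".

Collect each base-dimension exponent across the product:
  M: (0) + (1) + (2) = 3
  L: (1) + (-3) + (-2) = -4
  T: (-1) + (0) + (0) = -1
So the dimensions are [M³ L⁻⁴ T⁻¹].

M: 3, L: -4, T: -1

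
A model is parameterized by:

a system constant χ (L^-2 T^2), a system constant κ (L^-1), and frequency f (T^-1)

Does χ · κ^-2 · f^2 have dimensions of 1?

Sum the exponent of each base dimension across the product:
  L: [χ]_L − 2·[κ]_L + 2·[f]_L = (-2) − 2·(-1) + 2·(0) = 0
  T: [χ]_T − 2·[κ]_T + 2·[f]_T = (2) − 2·(0) + 2·(-1) = 0
All base exponents vanish — dimensionless.

yes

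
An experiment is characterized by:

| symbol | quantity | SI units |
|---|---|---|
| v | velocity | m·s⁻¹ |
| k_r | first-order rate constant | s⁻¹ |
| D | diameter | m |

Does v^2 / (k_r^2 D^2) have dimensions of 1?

Sum the exponent of each base dimension across the product:
  L: 2·[v]_L − 2·[k_r]_L − 2·[D]_L = 2·(1) − 2·(0) − 2·(1) = 0
  T: 2·[v]_T − 2·[k_r]_T − 2·[D]_T = 2·(-1) − 2·(-1) − 2·(0) = 0
All base exponents vanish — dimensionless.

yes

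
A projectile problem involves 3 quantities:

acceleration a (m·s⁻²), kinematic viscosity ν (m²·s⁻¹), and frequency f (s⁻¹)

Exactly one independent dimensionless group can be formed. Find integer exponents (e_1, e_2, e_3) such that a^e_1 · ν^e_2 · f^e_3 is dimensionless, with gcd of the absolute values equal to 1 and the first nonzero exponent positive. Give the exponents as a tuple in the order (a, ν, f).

(2, -1, -3)

L: e_1·(1) + e_2·(2) + e_3·(0) = 0
T: e_1·(-2) + e_2·(-1) + e_3·(-1) = 0
Solving this homogeneous linear system for the smallest-integer solution (first nonzero entry positive) gives (2, -1, -3).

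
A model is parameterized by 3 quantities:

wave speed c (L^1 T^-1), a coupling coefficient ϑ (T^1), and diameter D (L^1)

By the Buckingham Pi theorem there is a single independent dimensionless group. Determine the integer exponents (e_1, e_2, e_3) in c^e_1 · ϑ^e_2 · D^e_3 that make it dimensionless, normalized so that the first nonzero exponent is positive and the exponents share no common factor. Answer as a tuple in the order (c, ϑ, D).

L: e_1·(1) + e_2·(0) + e_3·(1) = 0
T: e_1·(-1) + e_2·(1) + e_3·(0) = 0
Solving this homogeneous linear system for the smallest-integer solution (first nonzero entry positive) gives (1, 1, -1).

(1, 1, -1)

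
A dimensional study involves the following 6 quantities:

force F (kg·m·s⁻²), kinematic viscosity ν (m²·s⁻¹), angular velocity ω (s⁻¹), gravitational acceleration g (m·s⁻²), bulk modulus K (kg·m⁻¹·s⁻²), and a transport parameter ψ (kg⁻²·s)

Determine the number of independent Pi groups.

3

There are 6 variables and 3 base dimensions (M, L, T).
The dimension matrix has rank 3.
Independent dimensionless groups: 6 − 3 = 3.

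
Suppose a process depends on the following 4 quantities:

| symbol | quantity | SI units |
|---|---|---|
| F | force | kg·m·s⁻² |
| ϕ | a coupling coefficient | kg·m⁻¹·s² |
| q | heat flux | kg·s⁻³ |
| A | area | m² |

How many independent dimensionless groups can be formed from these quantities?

1

There are 4 variables and 3 base dimensions (M, L, T).
The dimension matrix has rank 3.
Independent dimensionless groups: 4 − 3 = 1.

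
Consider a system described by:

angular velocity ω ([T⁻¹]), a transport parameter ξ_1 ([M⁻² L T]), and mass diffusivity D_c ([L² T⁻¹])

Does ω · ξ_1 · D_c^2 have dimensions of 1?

Sum the exponent of each base dimension across the product:
  M: [ω]_M + [ξ_1]_M + 2·[D_c]_M = (0) + (-2) + 2·(0) = -2
  L: [ω]_L + [ξ_1]_L + 2·[D_c]_L = (0) + (1) + 2·(2) = 5
  T: [ω]_T + [ξ_1]_T + 2·[D_c]_T = (-1) + (1) + 2·(-1) = -2
Net dimensions [M⁻² L⁵ T⁻²] ≠ [1] — not dimensionless.

no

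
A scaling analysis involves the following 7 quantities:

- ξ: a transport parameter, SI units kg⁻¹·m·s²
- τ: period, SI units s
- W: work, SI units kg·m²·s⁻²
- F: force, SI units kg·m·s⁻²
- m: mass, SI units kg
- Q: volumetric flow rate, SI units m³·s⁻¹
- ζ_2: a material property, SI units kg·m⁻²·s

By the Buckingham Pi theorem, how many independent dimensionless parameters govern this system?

4

There are 7 variables and 3 base dimensions (M, L, T).
The dimension matrix has rank 3.
Independent dimensionless groups: 7 − 3 = 4.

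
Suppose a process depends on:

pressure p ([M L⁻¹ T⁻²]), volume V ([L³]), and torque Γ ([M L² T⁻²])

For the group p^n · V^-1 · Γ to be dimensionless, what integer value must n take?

Balance the M exponent: (1)·n from p, plus −(0) + (1) = 1 from the rest, must sum to zero.
n + 1 = 0, so n = -1.

-1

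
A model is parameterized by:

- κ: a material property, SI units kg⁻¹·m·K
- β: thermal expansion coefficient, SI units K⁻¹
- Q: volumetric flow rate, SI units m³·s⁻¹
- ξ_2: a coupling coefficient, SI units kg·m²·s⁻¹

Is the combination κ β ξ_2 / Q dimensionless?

Sum the exponent of each base dimension across the product:
  M: [κ]_M + [β]_M − [Q]_M + [ξ_2]_M = (-1) + (0) − (0) + (1) = 0
  L: [κ]_L + [β]_L − [Q]_L + [ξ_2]_L = (1) + (0) − (3) + (2) = 0
  T: [κ]_T + [β]_T − [Q]_T + [ξ_2]_T = (0) + (0) − (-1) + (-1) = 0
  Θ: [κ]_Θ + [β]_Θ − [Q]_Θ + [ξ_2]_Θ = (1) + (-1) − (0) + (0) = 0
All base exponents vanish — dimensionless.

yes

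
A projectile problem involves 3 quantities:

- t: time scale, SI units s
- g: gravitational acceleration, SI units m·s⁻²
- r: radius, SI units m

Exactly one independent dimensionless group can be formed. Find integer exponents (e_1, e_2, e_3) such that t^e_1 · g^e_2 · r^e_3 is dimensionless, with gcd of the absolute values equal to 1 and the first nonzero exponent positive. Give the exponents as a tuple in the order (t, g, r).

(2, 1, -1)

L: e_1·(0) + e_2·(1) + e_3·(1) = 0
T: e_1·(1) + e_2·(-2) + e_3·(0) = 0
Solving this homogeneous linear system for the smallest-integer solution (first nonzero entry positive) gives (2, 1, -1).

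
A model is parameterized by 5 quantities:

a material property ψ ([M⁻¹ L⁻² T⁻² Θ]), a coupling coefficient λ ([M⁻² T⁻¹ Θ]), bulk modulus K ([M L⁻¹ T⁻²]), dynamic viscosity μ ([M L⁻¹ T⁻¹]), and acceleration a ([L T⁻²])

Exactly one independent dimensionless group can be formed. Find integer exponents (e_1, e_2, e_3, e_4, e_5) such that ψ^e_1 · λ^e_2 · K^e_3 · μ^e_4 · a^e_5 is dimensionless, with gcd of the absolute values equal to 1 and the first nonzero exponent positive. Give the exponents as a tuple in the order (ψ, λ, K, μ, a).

(1, -1, -2, 1, 1)

M: e_1·(-1) + e_2·(-2) + e_3·(1) + e_4·(1) + e_5·(0) = 0
L: e_1·(-2) + e_2·(0) + e_3·(-1) + e_4·(-1) + e_5·(1) = 0
T: e_1·(-2) + e_2·(-1) + e_3·(-2) + e_4·(-1) + e_5·(-2) = 0
Θ: e_1·(1) + e_2·(1) + e_3·(0) + e_4·(0) + e_5·(0) = 0
Solving this homogeneous linear system for the smallest-integer solution (first nonzero entry positive) gives (1, -1, -2, 1, 1).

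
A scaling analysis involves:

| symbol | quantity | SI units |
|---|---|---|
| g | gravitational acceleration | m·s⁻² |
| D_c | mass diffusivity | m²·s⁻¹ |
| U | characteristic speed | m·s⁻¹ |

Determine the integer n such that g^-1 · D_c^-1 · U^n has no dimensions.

Balance the L exponent: (1)·n from U, plus −(1) − (2) = -3 from the rest, must sum to zero.
n − 3 = 0, so n = 3.

3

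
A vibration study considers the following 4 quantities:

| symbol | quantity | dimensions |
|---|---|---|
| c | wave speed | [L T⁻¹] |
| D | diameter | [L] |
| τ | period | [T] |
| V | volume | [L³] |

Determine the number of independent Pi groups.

2

There are 4 variables and 2 base dimensions (L, T).
The dimension matrix has rank 2.
Independent dimensionless groups: 4 − 2 = 2.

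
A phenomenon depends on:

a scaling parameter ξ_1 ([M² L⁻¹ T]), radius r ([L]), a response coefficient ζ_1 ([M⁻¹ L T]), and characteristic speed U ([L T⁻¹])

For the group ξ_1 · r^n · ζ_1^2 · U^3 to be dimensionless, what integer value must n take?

Balance the L exponent: (1)·n from r, plus (-1) + 2·(1) + 3·(1) = 4 from the rest, must sum to zero.
n + 4 = 0, so n = -4.

-4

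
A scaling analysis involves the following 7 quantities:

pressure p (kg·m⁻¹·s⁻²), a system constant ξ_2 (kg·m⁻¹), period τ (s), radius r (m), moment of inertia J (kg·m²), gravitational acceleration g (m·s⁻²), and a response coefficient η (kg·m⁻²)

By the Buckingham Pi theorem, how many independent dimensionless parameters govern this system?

4

There are 7 variables and 3 base dimensions (M, L, T).
The dimension matrix has rank 3.
Independent dimensionless groups: 7 − 3 = 4.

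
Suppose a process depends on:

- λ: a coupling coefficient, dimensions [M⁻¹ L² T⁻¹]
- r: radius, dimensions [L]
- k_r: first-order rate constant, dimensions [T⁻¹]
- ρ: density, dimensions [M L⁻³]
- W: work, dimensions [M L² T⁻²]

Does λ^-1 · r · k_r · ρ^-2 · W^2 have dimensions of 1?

no

Sum the exponent of each base dimension across the product:
  M: −[λ]_M + [r]_M + [k_r]_M − 2·[ρ]_M + 2·[W]_M = −(-1) + (0) + (0) − 2·(1) + 2·(1) = 1
  L: −[λ]_L + [r]_L + [k_r]_L − 2·[ρ]_L + 2·[W]_L = −(2) + (1) + (0) − 2·(-3) + 2·(2) = 9
  T: −[λ]_T + [r]_T + [k_r]_T − 2·[ρ]_T + 2·[W]_T = −(-1) + (0) + (-1) − 2·(0) + 2·(-2) = -4
Net dimensions [M L⁹ T⁻⁴] ≠ [1] — not dimensionless.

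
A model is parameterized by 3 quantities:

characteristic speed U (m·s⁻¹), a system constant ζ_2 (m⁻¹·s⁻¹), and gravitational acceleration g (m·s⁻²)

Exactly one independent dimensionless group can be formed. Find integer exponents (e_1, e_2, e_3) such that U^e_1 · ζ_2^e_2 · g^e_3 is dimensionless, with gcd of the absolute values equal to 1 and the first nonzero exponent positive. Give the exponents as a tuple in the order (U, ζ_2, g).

(3, 1, -2)

L: e_1·(1) + e_2·(-1) + e_3·(1) = 0
T: e_1·(-1) + e_2·(-1) + e_3·(-2) = 0
Solving this homogeneous linear system for the smallest-integer solution (first nonzero entry positive) gives (3, 1, -2).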